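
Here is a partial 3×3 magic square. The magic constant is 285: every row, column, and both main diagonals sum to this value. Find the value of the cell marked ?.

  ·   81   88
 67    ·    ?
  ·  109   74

Row 1: 81 + 88 + ? = 285, so (1,1) = 116.
Row 3 must total 285; the given cells sum to 183, so (3,1) = 102.
Column 2 must total 285; the given cells sum to 190, so (2,2) = 95.
Column 3 needs 285; the known cells sum to 162, so (2,3) = 123.

123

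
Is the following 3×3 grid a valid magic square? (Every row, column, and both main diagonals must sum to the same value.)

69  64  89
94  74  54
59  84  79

Yes

Row 1: 69 + 64 + 89 = 222.
Row 2: 94 + 74 + 54 = 222.
Row 3: 59 + 84 + 79 = 222.
Column 1: 69 + 94 + 59 = 222.
Column 2: 64 + 74 + 84 = 222.
Column 3: 89 + 54 + 79 = 222.
Main diagonal: 69 + 74 + 79 = 222.
Anti-diagonal: 89 + 74 + 59 = 222.
All lines sum to 222.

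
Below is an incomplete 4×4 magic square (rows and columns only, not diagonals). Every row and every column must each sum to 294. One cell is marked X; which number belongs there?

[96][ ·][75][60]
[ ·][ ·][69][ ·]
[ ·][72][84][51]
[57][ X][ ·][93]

78

Row 1 needs 294; the known cells sum to 231, so (1,2) = 63.
Row 3 needs 294; the known cells sum to 207, so (3,1) = 87.
The remaining cell in column 1 is (2,1) = 294 − 240 = 54.
The remaining cell in column 3 is (4,3) = 294 − 228 = 66.
The remaining cell in column 4 is (2,4) = 294 − 204 = 90.
Using row 2: 54 + 69 + 90 + ? → (2,2) = 294 − 213 = 81.
Row 4: 57 + 66 + 93 + ? = 294, so (4,2) = 78.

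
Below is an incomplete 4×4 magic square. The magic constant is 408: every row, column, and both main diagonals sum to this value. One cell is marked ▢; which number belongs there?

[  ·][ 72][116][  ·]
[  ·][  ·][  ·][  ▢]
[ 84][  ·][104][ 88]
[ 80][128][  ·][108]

Row 3 needs 408; the known cells sum to 276, so (3,2) = 132.
From row 4, 408 − (80 + 128 + 108) gives (4,3) = 92.
Column 2: 72 + 132 + 128 + ? = 408, so (2,2) = 76.
The remaining cell in column 3 is (2,3) = 408 − 312 = 96.
Using main diagonal: 76 + 104 + 108 + ? → (1,1) = 408 − 288 = 120.
Using anti-diagonal: 96 + 132 + 80 + ? → (1,4) = 408 − 308 = 100.
Column 1 must total 408; the given cells sum to 284, so (2,1) = 124.
Column 4 needs 408; the known cells sum to 296, so (2,4) = 112.

112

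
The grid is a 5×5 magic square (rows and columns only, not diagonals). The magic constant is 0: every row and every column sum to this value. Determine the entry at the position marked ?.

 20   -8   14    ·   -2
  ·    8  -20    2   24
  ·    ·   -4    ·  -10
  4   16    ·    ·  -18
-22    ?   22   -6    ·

Row 1: 20 + (-8) + 14 + (-2) + ? = 0, so (1,4) = -24.
Row 2 needs 0; the known cells sum to 14, so (2,1) = -14.
Using column 1: 20 + (-14) + 4 + (-22) + ? → (3,1) = 0 − (-12) = 12.
Using column 3: 14 + (-20) + (-4) + 22 + ? → (4,3) = 0 − 12 = -12.
Column 5 needs 0; the known cells sum to -6, so (5,5) = 6.
Using row 4: 4 + 16 + (-12) + (-18) + ? → (4,4) = 0 − (-10) = 10.
Row 5: -22 + 22 + (-6) + 6 + ? = 0, so (5,2) = 0.

0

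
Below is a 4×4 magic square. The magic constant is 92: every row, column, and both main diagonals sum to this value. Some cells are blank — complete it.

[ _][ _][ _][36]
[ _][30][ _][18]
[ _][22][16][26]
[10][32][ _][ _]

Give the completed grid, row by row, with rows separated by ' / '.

Row 3 needs 92; the known cells sum to 64, so (3,1) = 28.
Using column 2: 30 + 22 + 32 + ? → (1,2) = 92 − 84 = 8.
Column 4 needs 92; the known cells sum to 80, so (4,4) = 12.
Main diagonal needs 92; the known cells sum to 58, so (1,1) = 34.
The remaining cell in anti-diagonal is (2,3) = 92 − 68 = 24.
The remaining cell in row 1 is (1,3) = 92 − 78 = 14.
Row 2: 30 + 24 + 18 + ? = 92, so (2,1) = 20.
The remaining cell in row 4 is (4,3) = 92 − 54 = 38.

34 8 14 36 / 20 30 24 18 / 28 22 16 26 / 10 32 38 12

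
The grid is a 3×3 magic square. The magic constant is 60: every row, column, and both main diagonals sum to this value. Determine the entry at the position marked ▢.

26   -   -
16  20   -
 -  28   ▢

Using row 2: 16 + 20 + ? → (2,3) = 60 − 36 = 24.
Using column 1: 26 + 16 + ? → (3,1) = 60 − 42 = 18.
Using column 2: 20 + 28 + ? → (1,2) = 60 − 48 = 12.
From main diagonal, 60 − (26 + 20) gives (3,3) = 14.

14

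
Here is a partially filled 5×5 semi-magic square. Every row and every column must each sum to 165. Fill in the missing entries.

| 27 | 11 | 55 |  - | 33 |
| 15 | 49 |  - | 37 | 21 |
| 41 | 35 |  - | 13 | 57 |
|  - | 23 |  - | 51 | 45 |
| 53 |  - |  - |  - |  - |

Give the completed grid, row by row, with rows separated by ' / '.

27 11 55 39 33 / 15 49 43 37 21 / 41 35 19 13 57 / 29 23 17 51 45 / 53 47 31 25 9

The remaining cell in row 1 is (1,4) = 165 − 126 = 39.
Using row 2: 15 + 49 + 37 + 21 + ? → (2,3) = 165 − 122 = 43.
Row 3: 41 + 35 + 13 + 57 + ? = 165, so (3,3) = 19.
From column 1, 165 − (27 + 15 + 41 + 53) gives (4,1) = 29.
From column 2, 165 − (11 + 49 + 35 + 23) gives (5,2) = 47.
Using column 4: 39 + 37 + 13 + 51 + ? → (5,4) = 165 − 140 = 25.
Column 5: 33 + 21 + 57 + 45 + ? = 165, so (5,5) = 9.
Row 4 must total 165; the given cells sum to 148, so (4,3) = 17.
From row 5, 165 − (53 + 47 + 25 + 9) gives (5,3) = 31.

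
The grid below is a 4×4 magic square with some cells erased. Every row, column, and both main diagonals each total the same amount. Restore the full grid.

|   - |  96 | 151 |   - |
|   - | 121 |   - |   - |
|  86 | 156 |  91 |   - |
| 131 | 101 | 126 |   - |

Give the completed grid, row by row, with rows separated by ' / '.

Column 2 is already complete: 96 + 121 + 156 + 101 = 474, so that is the magic constant.
The remaining cell in row 3 is (3,4) = 474 − 333 = 141.
Row 4 must total 474; the given cells sum to 358, so (4,4) = 116.
The remaining cell in column 3 is (2,3) = 474 − 368 = 106.
Main diagonal must total 474; the given cells sum to 328, so (1,1) = 146.
From anti-diagonal, 474 − (106 + 156 + 131) gives (1,4) = 81.
Column 1 must total 474; the given cells sum to 363, so (2,1) = 111.
Column 4: 81 + 141 + 116 + ? = 474, so (2,4) = 136.

146 96 151 81 / 111 121 106 136 / 86 156 91 141 / 131 101 126 116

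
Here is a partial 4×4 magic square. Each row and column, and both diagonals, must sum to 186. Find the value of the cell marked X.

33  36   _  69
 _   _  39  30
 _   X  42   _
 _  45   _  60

The remaining cell in row 1 is (1,3) = 186 − 138 = 48.
From column 3, 186 − (48 + 39 + 42) gives (4,3) = 57.
The remaining cell in column 4 is (3,4) = 186 − 159 = 27.
The remaining cell in main diagonal is (2,2) = 186 − 135 = 51.
Row 2 must total 186; the given cells sum to 120, so (2,1) = 66.
From row 4, 186 − (45 + 57 + 60) gives (4,1) = 24.
The remaining cell in column 1 is (3,1) = 186 − 123 = 63.
Column 2: 36 + 51 + 45 + ? = 186, so (3,2) = 54.

54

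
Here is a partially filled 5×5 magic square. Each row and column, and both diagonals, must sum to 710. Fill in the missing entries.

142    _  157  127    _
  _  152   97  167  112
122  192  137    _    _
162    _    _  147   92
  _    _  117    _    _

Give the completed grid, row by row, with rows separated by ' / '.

Row 2 needs 710; the known cells sum to 528, so (2,1) = 182.
Column 1 must total 710; the given cells sum to 608, so (5,1) = 102.
Column 3: 157 + 97 + 137 + 117 + ? = 710, so (4,3) = 202.
Main diagonal must total 710; the given cells sum to 578, so (5,5) = 132.
Row 4 must total 710; the given cells sum to 603, so (4,2) = 107.
Anti-diagonal needs 710; the known cells sum to 513, so (1,5) = 197.
Using row 1: 142 + 157 + 127 + 197 + ? → (1,2) = 710 − 623 = 87.
From column 2, 710 − (87 + 152 + 192 + 107) gives (5,2) = 172.
Column 5 needs 710; the known cells sum to 533, so (3,5) = 177.
From row 3, 710 − (122 + 192 + 137 + 177) gives (3,4) = 82.
Row 5 needs 710; the known cells sum to 523, so (5,4) = 187.

142 87 157 127 197 / 182 152 97 167 112 / 122 192 137 82 177 / 162 107 202 147 92 / 102 172 117 187 132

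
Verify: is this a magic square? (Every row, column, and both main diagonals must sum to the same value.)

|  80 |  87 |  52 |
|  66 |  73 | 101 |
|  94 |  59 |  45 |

No — row 3 sums to 198 but column 1 sums to 240.

Row 1: 80 + 87 + 52 = 219.
Row 2: 66 + 73 + 101 = 240.
Row 3: 94 + 59 + 45 = 198.
Column 1: 80 + 66 + 94 = 240.
Column 2: 87 + 73 + 59 = 219.
Column 3: 52 + 101 + 45 = 198.
Main diagonal: 80 + 73 + 45 = 198.
Anti-diagonal: 52 + 73 + 94 = 219.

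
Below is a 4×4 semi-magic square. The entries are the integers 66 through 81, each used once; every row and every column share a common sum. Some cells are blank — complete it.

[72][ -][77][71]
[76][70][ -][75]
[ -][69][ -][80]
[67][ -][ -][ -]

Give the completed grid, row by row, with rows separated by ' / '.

72 74 77 71 / 76 70 73 75 / 79 69 66 80 / 67 81 78 68

The entries are 66 through 81, which sum to 1176, so each line sums to 1176/4 = 294.
Row 1: 72 + 77 + 71 + ? = 294, so (1,2) = 74.
From row 2, 294 − (76 + 70 + 75) gives (2,3) = 73.
The remaining cell in column 1 is (3,1) = 294 − 215 = 79.
Column 2 needs 294; the known cells sum to 213, so (4,2) = 81.
From column 4, 294 − (71 + 75 + 80) gives (4,4) = 68.
Row 3 must total 294; the given cells sum to 228, so (3,3) = 66.
Row 4: 67 + 81 + 68 + ? = 294, so (4,3) = 78.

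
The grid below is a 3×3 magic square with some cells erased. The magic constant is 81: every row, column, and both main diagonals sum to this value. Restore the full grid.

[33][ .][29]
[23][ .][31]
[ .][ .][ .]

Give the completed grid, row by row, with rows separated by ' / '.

33 19 29 / 23 27 31 / 25 35 21

Row 1: 33 + 29 + ? = 81, so (1,2) = 19.
Row 2 needs 81; the known cells sum to 54, so (2,2) = 27.
The remaining cell in column 1 is (3,1) = 81 − 56 = 25.
The remaining cell in column 2 is (3,2) = 81 − 46 = 35.
Using column 3: 29 + 31 + ? → (3,3) = 81 − 60 = 21.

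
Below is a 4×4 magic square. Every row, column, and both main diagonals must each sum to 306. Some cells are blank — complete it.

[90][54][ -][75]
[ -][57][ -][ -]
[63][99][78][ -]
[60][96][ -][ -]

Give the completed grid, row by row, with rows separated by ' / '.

Using row 1: 90 + 54 + 75 + ? → (1,3) = 306 − 219 = 87.
The remaining cell in row 3 is (3,4) = 306 − 240 = 66.
Column 1: 90 + 63 + 60 + ? = 306, so (2,1) = 93.
Main diagonal: 90 + 57 + 78 + ? = 306, so (4,4) = 81.
Anti-diagonal: 75 + 99 + 60 + ? = 306, so (2,3) = 72.
Using row 2: 93 + 57 + 72 + ? → (2,4) = 306 − 222 = 84.
From row 4, 306 − (60 + 96 + 81) gives (4,3) = 69.

90 54 87 75 / 93 57 72 84 / 63 99 78 66 / 60 96 69 81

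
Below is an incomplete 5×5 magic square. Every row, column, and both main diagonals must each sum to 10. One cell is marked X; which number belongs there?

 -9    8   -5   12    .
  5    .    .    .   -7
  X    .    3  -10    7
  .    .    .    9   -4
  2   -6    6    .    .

-1

Row 1 must total 10; the given cells sum to 6, so (1,5) = 4.
From column 5, 10 − (4 + (-7) + 7 + (-4)) gives (5,5) = 10.
The remaining cell in main diagonal is (2,2) = 10 − 13 = -3.
From row 5, 10 − (2 + (-6) + 6 + 10) gives (5,4) = -2.
The remaining cell in column 4 is (2,4) = 10 − 9 = 1.
Anti-diagonal must total 10; the given cells sum to 10, so (4,2) = 0.
The remaining cell in row 2 is (2,3) = 10 − (-4) = 14.
Column 2 needs 10; the known cells sum to -1, so (3,2) = 11.
The remaining cell in column 3 is (4,3) = 10 − 18 = -8.
The remaining cell in row 3 is (3,1) = 10 − 11 = -1.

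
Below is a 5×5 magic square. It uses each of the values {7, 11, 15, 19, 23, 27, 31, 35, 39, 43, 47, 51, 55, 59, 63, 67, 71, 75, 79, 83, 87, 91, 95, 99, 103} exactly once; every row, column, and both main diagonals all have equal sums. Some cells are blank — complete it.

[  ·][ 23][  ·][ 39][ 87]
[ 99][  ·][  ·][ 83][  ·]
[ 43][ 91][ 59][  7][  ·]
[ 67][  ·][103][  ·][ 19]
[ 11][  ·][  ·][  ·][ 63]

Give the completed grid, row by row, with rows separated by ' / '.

The 25 entries sum to 1375, so each line sums to 1375/5 = 275.
Using row 3: 43 + 91 + 59 + 7 + ? → (3,5) = 275 − 200 = 75.
Column 1: 99 + 43 + 67 + 11 + ? = 275, so (1,1) = 55.
Column 5 needs 275; the known cells sum to 244, so (2,5) = 31.
Anti-diagonal: 87 + 83 + 59 + 11 + ? = 275, so (4,2) = 35.
Using row 1: 55 + 23 + 39 + 87 + ? → (1,3) = 275 − 204 = 71.
Using row 4: 67 + 35 + 103 + 19 + ? → (4,4) = 275 − 224 = 51.
Column 4 must total 275; the given cells sum to 180, so (5,4) = 95.
Main diagonal needs 275; the known cells sum to 228, so (2,2) = 47.
From row 2, 275 − (99 + 47 + 83 + 31) gives (2,3) = 15.
From column 2, 275 − (23 + 47 + 91 + 35) gives (5,2) = 79.
Column 3 needs 275; the known cells sum to 248, so (5,3) = 27.

55 23 71 39 87 / 99 47 15 83 31 / 43 91 59 7 75 / 67 35 103 51 19 / 11 79 27 95 63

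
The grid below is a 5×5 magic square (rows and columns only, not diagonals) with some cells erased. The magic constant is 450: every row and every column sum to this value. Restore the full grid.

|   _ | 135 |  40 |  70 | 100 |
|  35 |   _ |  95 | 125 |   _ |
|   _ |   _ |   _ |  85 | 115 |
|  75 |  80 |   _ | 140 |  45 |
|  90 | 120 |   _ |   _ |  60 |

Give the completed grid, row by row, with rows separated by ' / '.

105 135 40 70 100 / 35 65 95 125 130 / 145 50 55 85 115 / 75 80 110 140 45 / 90 120 150 30 60

Row 1 needs 450; the known cells sum to 345, so (1,1) = 105.
Row 4 must total 450; the given cells sum to 340, so (4,3) = 110.
Column 1: 105 + 35 + 75 + 90 + ? = 450, so (3,1) = 145.
Column 4: 70 + 125 + 85 + 140 + ? = 450, so (5,4) = 30.
Column 5: 100 + 115 + 45 + 60 + ? = 450, so (2,5) = 130.
From row 2, 450 − (35 + 95 + 125 + 130) gives (2,2) = 65.
The remaining cell in row 5 is (5,3) = 450 − 300 = 150.
Column 2 must total 450; the given cells sum to 400, so (3,2) = 50.
Column 3 needs 450; the known cells sum to 395, so (3,3) = 55.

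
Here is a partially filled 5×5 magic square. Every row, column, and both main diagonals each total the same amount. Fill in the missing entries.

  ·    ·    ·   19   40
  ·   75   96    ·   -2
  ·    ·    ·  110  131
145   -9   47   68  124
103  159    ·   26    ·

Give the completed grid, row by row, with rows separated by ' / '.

61 117 138 19 40 / 54 75 96 152 -2 / 12 33 89 110 131 / 145 -9 47 68 124 / 103 159 5 26 82

Row 4 is already complete: 145 + -9 + 47 + 68 + 124 = 375, so that is the magic constant.
From column 4, 375 − (19 + 110 + 68 + 26) gives (2,4) = 152.
Using column 5: 40 + (-2) + 131 + 124 + ? → (5,5) = 375 − 293 = 82.
Using anti-diagonal: 40 + 152 + (-9) + 103 + ? → (3,3) = 375 − 286 = 89.
From row 2, 375 − (75 + 96 + 152 + (-2)) gives (2,1) = 54.
The remaining cell in row 5 is (5,3) = 375 − 370 = 5.
Column 3 must total 375; the given cells sum to 237, so (1,3) = 138.
Main diagonal: 75 + 89 + 68 + 82 + ? = 375, so (1,1) = 61.
Row 1: 61 + 138 + 19 + 40 + ? = 375, so (1,2) = 117.
Column 1 must total 375; the given cells sum to 363, so (3,1) = 12.
From column 2, 375 − (117 + 75 + (-9) + 159) gives (3,2) = 33.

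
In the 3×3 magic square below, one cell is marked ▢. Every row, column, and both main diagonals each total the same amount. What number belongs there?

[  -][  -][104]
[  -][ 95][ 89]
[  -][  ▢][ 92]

107

Column 3 is complete and sums to 285; that is the magic constant.
Using row 2: 95 + 89 + ? → (2,1) = 285 − 184 = 101.
The remaining cell in main diagonal is (1,1) = 285 − 187 = 98.
Anti-diagonal: 104 + 95 + ? = 285, so (3,1) = 86.
Row 1 needs 285; the known cells sum to 202, so (1,2) = 83.
Using row 3: 86 + 92 + ? → (3,2) = 285 − 178 = 107.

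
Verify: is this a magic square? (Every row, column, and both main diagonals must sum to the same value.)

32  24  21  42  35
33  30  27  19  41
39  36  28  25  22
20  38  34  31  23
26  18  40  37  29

Row 1: 32 + 24 + 21 + 42 + 35 = 154.
Row 2: 33 + 30 + 27 + 19 + 41 = 150.
Row 3: 39 + 36 + 28 + 25 + 22 = 150.
Row 4: 20 + 38 + 34 + 31 + 23 = 146.
Row 5: 26 + 18 + 40 + 37 + 29 = 150.
Column 1: 32 + 33 + 39 + 20 + 26 = 150.
Column 2: 24 + 30 + 36 + 38 + 18 = 146.
Column 3: 21 + 27 + 28 + 34 + 40 = 150.
Column 4: 42 + 19 + 25 + 31 + 37 = 154.
Column 5: 35 + 41 + 22 + 23 + 29 = 150.
Main diagonal: 32 + 30 + 28 + 31 + 29 = 150.
Anti-diagonal: 35 + 19 + 28 + 38 + 26 = 146.

No — column 1 sums to 150 but row 1 sums to 154.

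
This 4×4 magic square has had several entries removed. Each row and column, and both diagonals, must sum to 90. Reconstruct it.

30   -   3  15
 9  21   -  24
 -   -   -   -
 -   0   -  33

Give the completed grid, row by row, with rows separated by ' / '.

Row 1 needs 90; the known cells sum to 48, so (1,2) = 42.
Row 2 must total 90; the given cells sum to 54, so (2,3) = 36.
Column 2: 42 + 21 + 0 + ? = 90, so (3,2) = 27.
Column 4 must total 90; the given cells sum to 72, so (3,4) = 18.
The remaining cell in main diagonal is (3,3) = 90 − 84 = 6.
Anti-diagonal: 15 + 36 + 27 + ? = 90, so (4,1) = 12.
Row 3: 27 + 6 + 18 + ? = 90, so (3,1) = 39.
From row 4, 90 − (12 + 0 + 33) gives (4,3) = 45.

30 42 3 15 / 9 21 36 24 / 39 27 6 18 / 12 0 45 33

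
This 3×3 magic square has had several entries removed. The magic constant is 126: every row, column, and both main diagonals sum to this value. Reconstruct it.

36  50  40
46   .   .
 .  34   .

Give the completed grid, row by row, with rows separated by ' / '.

Column 1: 36 + 46 + ? = 126, so (3,1) = 44.
Column 2: 50 + 34 + ? = 126, so (2,2) = 42.
From main diagonal, 126 − (36 + 42) gives (3,3) = 48.
Using row 2: 46 + 42 + ? → (2,3) = 126 − 88 = 38.

36 50 40 / 46 42 38 / 44 34 48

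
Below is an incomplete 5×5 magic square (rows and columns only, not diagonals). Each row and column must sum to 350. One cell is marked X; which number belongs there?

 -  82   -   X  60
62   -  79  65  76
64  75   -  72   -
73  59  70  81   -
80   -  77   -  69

The remaining cell in row 2 is (2,2) = 350 − 282 = 68.
Row 4 needs 350; the known cells sum to 283, so (4,5) = 67.
Column 1: 62 + 64 + 73 + 80 + ? = 350, so (1,1) = 71.
Column 2 must total 350; the given cells sum to 284, so (5,2) = 66.
The remaining cell in column 5 is (3,5) = 350 − 272 = 78.
Row 3 must total 350; the given cells sum to 289, so (3,3) = 61.
The remaining cell in row 5 is (5,4) = 350 − 292 = 58.
Column 3 must total 350; the given cells sum to 287, so (1,3) = 63.
Column 4: 65 + 72 + 81 + 58 + ? = 350, so (1,4) = 74.

74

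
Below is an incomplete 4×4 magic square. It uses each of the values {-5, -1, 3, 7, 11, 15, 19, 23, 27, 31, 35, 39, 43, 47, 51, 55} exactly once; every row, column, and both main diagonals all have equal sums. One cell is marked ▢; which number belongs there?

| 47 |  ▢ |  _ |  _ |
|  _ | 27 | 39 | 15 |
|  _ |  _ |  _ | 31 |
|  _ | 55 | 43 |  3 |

The 16 entries sum to 400, so each line sums to 400/4 = 100.
The remaining cell in row 2 is (2,1) = 100 − 81 = 19.
Row 4 must total 100; the given cells sum to 101, so (4,1) = -1.
Column 1: 47 + 19 + (-1) + ? = 100, so (3,1) = 35.
Column 4: 15 + 31 + 3 + ? = 100, so (1,4) = 51.
Using main diagonal: 47 + 27 + 3 + ? → (3,3) = 100 − 77 = 23.
The remaining cell in anti-diagonal is (3,2) = 100 − 89 = 11.
From column 2, 100 − (27 + 11 + 55) gives (1,2) = 7.

7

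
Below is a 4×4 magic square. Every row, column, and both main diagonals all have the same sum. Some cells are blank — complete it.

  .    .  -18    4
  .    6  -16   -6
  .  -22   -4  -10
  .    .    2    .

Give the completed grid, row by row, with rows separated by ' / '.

-14 -8 -18 4 / -20 6 -16 -6 / 0 -22 -4 -10 / -2 -12 2 -24

Column 3 is already complete: -18 + -16 + -4 + 2 = -36, so that is the magic constant.
Using row 2: 6 + (-16) + (-6) + ? → (2,1) = -36 − (-16) = -20.
The remaining cell in row 3 is (3,1) = -36 − (-36) = 0.
The remaining cell in column 4 is (4,4) = -36 − (-12) = -24.
Using main diagonal: 6 + (-4) + (-24) + ? → (1,1) = -36 − (-22) = -14.
Using anti-diagonal: 4 + (-16) + (-22) + ? → (4,1) = -36 − (-34) = -2.
The remaining cell in row 1 is (1,2) = -36 − (-28) = -8.
Row 4: -2 + 2 + (-24) + ? = -36, so (4,2) = -12.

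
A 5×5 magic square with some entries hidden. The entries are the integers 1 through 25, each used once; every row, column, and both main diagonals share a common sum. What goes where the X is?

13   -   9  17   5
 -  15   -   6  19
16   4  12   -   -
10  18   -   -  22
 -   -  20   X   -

3

The entries are 1 through 25, which sum to 325, so each line sums to 325/5 = 65.
Row 1 needs 65; the known cells sum to 44, so (1,2) = 21.
Column 2 needs 65; the known cells sum to 58, so (5,2) = 7.
Anti-diagonal must total 65; the given cells sum to 41, so (5,1) = 24.
Using column 1: 13 + 16 + 10 + 24 + ? → (2,1) = 65 − 63 = 2.
The remaining cell in row 2 is (2,3) = 65 − 42 = 23.
From column 3, 65 − (9 + 23 + 12 + 20) gives (4,3) = 1.
From row 4, 65 − (10 + 18 + 1 + 22) gives (4,4) = 14.
From main diagonal, 65 − (13 + 15 + 12 + 14) gives (5,5) = 11.
Using row 5: 24 + 7 + 20 + 11 + ? → (5,4) = 65 − 62 = 3.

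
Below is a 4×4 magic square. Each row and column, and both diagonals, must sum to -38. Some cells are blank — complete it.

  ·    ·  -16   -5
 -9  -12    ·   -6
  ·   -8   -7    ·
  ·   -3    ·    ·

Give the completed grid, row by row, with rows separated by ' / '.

Row 2: -9 + (-12) + (-6) + ? = -38, so (2,3) = -11.
Using column 2: -12 + (-8) + (-3) + ? → (1,2) = -38 − (-23) = -15.
Column 3: -16 + (-11) + (-7) + ? = -38, so (4,3) = -4.
Anti-diagonal needs -38; the known cells sum to -24, so (4,1) = -14.
Row 1: -15 + (-16) + (-5) + ? = -38, so (1,1) = -2.
The remaining cell in row 4 is (4,4) = -38 − (-21) = -17.
Column 1 needs -38; the known cells sum to -25, so (3,1) = -13.
The remaining cell in column 4 is (3,4) = -38 − (-28) = -10.

-2 -15 -16 -5 / -9 -12 -11 -6 / -13 -8 -7 -10 / -14 -3 -4 -17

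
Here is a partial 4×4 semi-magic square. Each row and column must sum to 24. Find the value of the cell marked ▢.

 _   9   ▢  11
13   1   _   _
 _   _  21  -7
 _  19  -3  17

From row 4, 24 − (19 + (-3) + 17) gives (4,1) = -9.
Column 2: 9 + 1 + 19 + ? = 24, so (3,2) = -5.
Column 4 must total 24; the given cells sum to 21, so (2,4) = 3.
Row 2: 13 + 1 + 3 + ? = 24, so (2,3) = 7.
Row 3 must total 24; the given cells sum to 9, so (3,1) = 15.
Column 1 must total 24; the given cells sum to 19, so (1,1) = 5.
Column 3 must total 24; the given cells sum to 25, so (1,3) = -1.

-1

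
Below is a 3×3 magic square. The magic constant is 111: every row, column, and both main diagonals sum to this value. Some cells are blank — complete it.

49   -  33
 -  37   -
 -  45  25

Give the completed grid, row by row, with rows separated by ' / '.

49 29 33 / 21 37 53 / 41 45 25

Row 1 needs 111; the known cells sum to 82, so (1,2) = 29.
Using row 3: 45 + 25 + ? → (3,1) = 111 − 70 = 41.
Using column 1: 49 + 41 + ? → (2,1) = 111 − 90 = 21.
Column 3 needs 111; the known cells sum to 58, so (2,3) = 53.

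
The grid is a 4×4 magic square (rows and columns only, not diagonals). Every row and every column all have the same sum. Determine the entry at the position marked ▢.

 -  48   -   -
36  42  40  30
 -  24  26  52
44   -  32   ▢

38

Row 2 is complete and sums to 148; that is the magic constant.
Row 3 needs 148; the known cells sum to 102, so (3,1) = 46.
Using column 1: 36 + 46 + 44 + ? → (1,1) = 148 − 126 = 22.
From column 2, 148 − (48 + 42 + 24) gives (4,2) = 34.
From column 3, 148 − (40 + 26 + 32) gives (1,3) = 50.
Row 1 must total 148; the given cells sum to 120, so (1,4) = 28.
Row 4 must total 148; the given cells sum to 110, so (4,4) = 38.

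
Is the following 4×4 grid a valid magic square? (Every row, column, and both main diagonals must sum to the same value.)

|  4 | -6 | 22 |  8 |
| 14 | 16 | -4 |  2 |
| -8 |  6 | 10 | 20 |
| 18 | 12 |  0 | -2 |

Yes

Row 1: 4 + (-6) + 22 + 8 = 28.
Row 2: 14 + 16 + (-4) + 2 = 28.
Row 3: -8 + 6 + 10 + 20 = 28.
Row 4: 18 + 12 + 0 + (-2) = 28.
Column 1: 4 + 14 + (-8) + 18 = 28.
Column 2: -6 + 16 + 6 + 12 = 28.
Column 3: 22 + (-4) + 10 + 0 = 28.
Column 4: 8 + 2 + 20 + (-2) = 28.
Main diagonal: 4 + 16 + 10 + (-2) = 28.
Anti-diagonal: 8 + (-4) + 6 + 18 = 28.
All lines sum to 28.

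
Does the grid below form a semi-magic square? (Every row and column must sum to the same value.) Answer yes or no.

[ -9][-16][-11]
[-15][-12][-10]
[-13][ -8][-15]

No — row 2 sums to -37 but row 1 sums to -36.

Row 1: -9 + (-16) + (-11) = -36.
Row 2: -15 + (-12) + (-10) = -37.
Row 3: -13 + (-8) + (-15) = -36.
Column 1: -9 + (-15) + (-13) = -37.
Column 2: -16 + (-12) + (-8) = -36.
Column 3: -11 + (-10) + (-15) = -36.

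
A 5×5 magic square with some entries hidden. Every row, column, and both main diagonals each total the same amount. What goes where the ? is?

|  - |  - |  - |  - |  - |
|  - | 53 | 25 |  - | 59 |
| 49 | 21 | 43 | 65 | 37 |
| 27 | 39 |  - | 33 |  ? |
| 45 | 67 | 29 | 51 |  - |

Row 3 is complete and sums to 215; that is the magic constant.
From row 5, 215 − (45 + 67 + 29 + 51) gives (5,5) = 23.
Column 2: 53 + 21 + 39 + 67 + ? = 215, so (1,2) = 35.
Main diagonal must total 215; the given cells sum to 152, so (1,1) = 63.
Column 1: 63 + 49 + 27 + 45 + ? = 215, so (2,1) = 31.
Row 2 needs 215; the known cells sum to 168, so (2,4) = 47.
From column 4, 215 − (47 + 65 + 33 + 51) gives (1,4) = 19.
Anti-diagonal must total 215; the given cells sum to 174, so (1,5) = 41.
Row 1: 63 + 35 + 19 + 41 + ? = 215, so (1,3) = 57.
Column 3 must total 215; the given cells sum to 154, so (4,3) = 61.
Column 5 needs 215; the known cells sum to 160, so (4,5) = 55.

55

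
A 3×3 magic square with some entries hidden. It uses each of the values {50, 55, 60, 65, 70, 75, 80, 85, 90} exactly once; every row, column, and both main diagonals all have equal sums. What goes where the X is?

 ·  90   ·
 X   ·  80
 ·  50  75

60

The 9 entries sum to 630, so each line sums to 630/3 = 210.
Row 3 needs 210; the known cells sum to 125, so (3,1) = 85.
Using column 2: 90 + 50 + ? → (2,2) = 210 − 140 = 70.
Using column 3: 80 + 75 + ? → (1,3) = 210 − 155 = 55.
Main diagonal: 70 + 75 + ? = 210, so (1,1) = 65.
Row 2 needs 210; the known cells sum to 150, so (2,1) = 60.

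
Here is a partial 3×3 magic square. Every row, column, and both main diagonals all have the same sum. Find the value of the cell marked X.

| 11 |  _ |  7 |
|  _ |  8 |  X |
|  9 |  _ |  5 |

12

Main diagonal is complete and sums to 24; that is the magic constant.
Row 1: 11 + 7 + ? = 24, so (1,2) = 6.
Row 3: 9 + 5 + ? = 24, so (3,2) = 10.
The remaining cell in column 1 is (2,1) = 24 − 20 = 4.
The remaining cell in column 3 is (2,3) = 24 − 12 = 12.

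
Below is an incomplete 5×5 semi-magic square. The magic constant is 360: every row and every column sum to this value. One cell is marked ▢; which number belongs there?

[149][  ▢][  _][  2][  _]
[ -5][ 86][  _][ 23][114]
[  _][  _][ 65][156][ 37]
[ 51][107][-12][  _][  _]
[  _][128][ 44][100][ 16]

Row 2: -5 + 86 + 23 + 114 + ? = 360, so (2,3) = 142.
From row 5, 360 − (128 + 44 + 100 + 16) gives (5,1) = 72.
The remaining cell in column 1 is (3,1) = 360 − 267 = 93.
Column 3 needs 360; the known cells sum to 239, so (1,3) = 121.
The remaining cell in column 4 is (4,4) = 360 − 281 = 79.
From row 3, 360 − (93 + 65 + 156 + 37) gives (3,2) = 9.
Using row 4: 51 + 107 + (-12) + 79 + ? → (4,5) = 360 − 225 = 135.
From column 2, 360 − (86 + 9 + 107 + 128) gives (1,2) = 30.

30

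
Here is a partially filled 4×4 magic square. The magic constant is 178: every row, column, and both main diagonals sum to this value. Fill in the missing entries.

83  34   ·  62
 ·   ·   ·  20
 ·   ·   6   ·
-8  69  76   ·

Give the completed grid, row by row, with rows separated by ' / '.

Row 1: 83 + 34 + 62 + ? = 178, so (1,3) = -1.
Using row 4: -8 + 69 + 76 + ? → (4,4) = 178 − 137 = 41.
Column 3 needs 178; the known cells sum to 81, so (2,3) = 97.
Column 4: 62 + 20 + 41 + ? = 178, so (3,4) = 55.
Using main diagonal: 83 + 6 + 41 + ? → (2,2) = 178 − 130 = 48.
Using anti-diagonal: 62 + 97 + (-8) + ? → (3,2) = 178 − 151 = 27.
Using row 2: 48 + 97 + 20 + ? → (2,1) = 178 − 165 = 13.
Using row 3: 27 + 6 + 55 + ? → (3,1) = 178 − 88 = 90.

83 34 -1 62 / 13 48 97 20 / 90 27 6 55 / -8 69 76 41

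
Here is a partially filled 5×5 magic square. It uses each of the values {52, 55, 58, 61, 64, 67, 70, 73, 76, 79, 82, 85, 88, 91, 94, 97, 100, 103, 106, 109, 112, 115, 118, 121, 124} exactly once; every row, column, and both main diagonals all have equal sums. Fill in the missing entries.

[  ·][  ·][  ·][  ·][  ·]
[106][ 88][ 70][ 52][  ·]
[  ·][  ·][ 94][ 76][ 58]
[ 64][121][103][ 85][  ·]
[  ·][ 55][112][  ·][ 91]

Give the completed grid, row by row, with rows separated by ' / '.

The 25 entries sum to 2200, so each line sums to 2200/5 = 440.
From row 2, 440 − (106 + 88 + 70 + 52) gives (2,5) = 124.
Row 4: 64 + 121 + 103 + 85 + ? = 440, so (4,5) = 67.
Using column 3: 70 + 94 + 103 + 112 + ? → (1,3) = 440 − 379 = 61.
Column 5 needs 440; the known cells sum to 340, so (1,5) = 100.
Main diagonal must total 440; the given cells sum to 358, so (1,1) = 82.
Anti-diagonal must total 440; the given cells sum to 367, so (5,1) = 73.
Row 5: 73 + 55 + 112 + 91 + ? = 440, so (5,4) = 109.
The remaining cell in column 1 is (3,1) = 440 − 325 = 115.
The remaining cell in column 4 is (1,4) = 440 − 322 = 118.
Using row 1: 82 + 61 + 118 + 100 + ? → (1,2) = 440 − 361 = 79.
Row 3 needs 440; the known cells sum to 343, so (3,2) = 97.

82 79 61 118 100 / 106 88 70 52 124 / 115 97 94 76 58 / 64 121 103 85 67 / 73 55 112 109 91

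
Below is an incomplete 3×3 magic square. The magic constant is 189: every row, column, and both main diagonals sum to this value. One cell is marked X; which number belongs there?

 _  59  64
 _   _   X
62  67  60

Row 1: 59 + 64 + ? = 189, so (1,1) = 66.
Column 1 needs 189; the known cells sum to 128, so (2,1) = 61.
Column 2: 59 + 67 + ? = 189, so (2,2) = 63.
Column 3 must total 189; the given cells sum to 124, so (2,3) = 65.

65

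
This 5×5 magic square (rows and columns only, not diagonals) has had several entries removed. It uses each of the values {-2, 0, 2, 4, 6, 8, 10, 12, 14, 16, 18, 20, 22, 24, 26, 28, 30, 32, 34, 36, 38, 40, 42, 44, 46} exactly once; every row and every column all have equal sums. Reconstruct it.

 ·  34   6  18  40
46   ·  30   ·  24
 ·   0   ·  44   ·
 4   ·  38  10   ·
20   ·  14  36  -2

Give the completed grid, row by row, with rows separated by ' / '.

The 25 entries sum to 550, so each line sums to 550/5 = 110.
From row 1, 110 − (34 + 6 + 18 + 40) gives (1,1) = 12.
Row 5: 20 + 14 + 36 + (-2) + ? = 110, so (5,2) = 42.
Column 1: 12 + 46 + 4 + 20 + ? = 110, so (3,1) = 28.
Column 3 must total 110; the given cells sum to 88, so (3,3) = 22.
Column 4: 18 + 44 + 10 + 36 + ? = 110, so (2,4) = 2.
From row 2, 110 − (46 + 30 + 2 + 24) gives (2,2) = 8.
The remaining cell in row 3 is (3,5) = 110 − 94 = 16.
Using column 2: 34 + 8 + 0 + 42 + ? → (4,2) = 110 − 84 = 26.
Column 5 must total 110; the given cells sum to 78, so (4,5) = 32.

12 34 6 18 40 / 46 8 30 2 24 / 28 0 22 44 16 / 4 26 38 10 32 / 20 42 14 36 -2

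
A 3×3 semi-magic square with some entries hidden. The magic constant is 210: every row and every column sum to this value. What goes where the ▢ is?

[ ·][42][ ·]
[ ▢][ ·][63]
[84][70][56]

Using column 2: 42 + 70 + ? → (2,2) = 210 − 112 = 98.
Column 3 needs 210; the known cells sum to 119, so (1,3) = 91.
Using row 1: 42 + 91 + ? → (1,1) = 210 − 133 = 77.
The remaining cell in row 2 is (2,1) = 210 − 161 = 49.

49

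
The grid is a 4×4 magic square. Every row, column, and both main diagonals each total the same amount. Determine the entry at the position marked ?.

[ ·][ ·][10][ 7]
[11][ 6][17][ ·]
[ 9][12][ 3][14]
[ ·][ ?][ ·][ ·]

Row 3 is complete and sums to 38; that is the magic constant.
Row 2 needs 38; the known cells sum to 34, so (2,4) = 4.
Using column 3: 10 + 17 + 3 + ? → (4,3) = 38 − 30 = 8.
The remaining cell in column 4 is (4,4) = 38 − 25 = 13.
Main diagonal: 6 + 3 + 13 + ? = 38, so (1,1) = 16.
Anti-diagonal needs 38; the known cells sum to 36, so (4,1) = 2.
Row 1: 16 + 10 + 7 + ? = 38, so (1,2) = 5.
The remaining cell in row 4 is (4,2) = 38 − 23 = 15.

15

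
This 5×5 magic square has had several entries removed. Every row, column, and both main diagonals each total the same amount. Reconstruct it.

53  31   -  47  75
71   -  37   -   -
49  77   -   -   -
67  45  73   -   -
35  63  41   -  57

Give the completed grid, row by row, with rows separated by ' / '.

53 31 69 47 75 / 71 59 37 65 43 / 49 77 55 33 61 / 67 45 73 51 39 / 35 63 41 79 57

Column 1 is already complete: 53 + 71 + 49 + 67 + 35 = 275, so that is the magic constant.
Using row 1: 53 + 31 + 47 + 75 + ? → (1,3) = 275 − 206 = 69.
Row 5 needs 275; the known cells sum to 196, so (5,4) = 79.
From column 2, 275 − (31 + 77 + 45 + 63) gives (2,2) = 59.
Column 3 must total 275; the given cells sum to 220, so (3,3) = 55.
The remaining cell in main diagonal is (4,4) = 275 − 224 = 51.
Anti-diagonal: 75 + 55 + 45 + 35 + ? = 275, so (2,4) = 65.
Row 2 must total 275; the given cells sum to 232, so (2,5) = 43.
From row 4, 275 − (67 + 45 + 73 + 51) gives (4,5) = 39.
The remaining cell in column 4 is (3,4) = 275 − 242 = 33.
Using column 5: 75 + 43 + 39 + 57 + ? → (3,5) = 275 − 214 = 61.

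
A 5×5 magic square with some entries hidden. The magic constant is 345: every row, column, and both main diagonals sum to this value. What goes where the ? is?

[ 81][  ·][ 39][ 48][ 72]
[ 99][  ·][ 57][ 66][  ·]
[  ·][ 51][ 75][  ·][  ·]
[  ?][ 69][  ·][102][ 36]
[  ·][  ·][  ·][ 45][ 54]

60

Row 1 must total 345; the given cells sum to 240, so (1,2) = 105.
From column 4, 345 − (48 + 66 + 102 + 45) gives (3,4) = 84.
Main diagonal needs 345; the known cells sum to 312, so (2,2) = 33.
Anti-diagonal: 72 + 66 + 75 + 69 + ? = 345, so (5,1) = 63.
Row 2: 99 + 33 + 57 + 66 + ? = 345, so (2,5) = 90.
Using column 2: 105 + 33 + 51 + 69 + ? → (5,2) = 345 − 258 = 87.
The remaining cell in column 5 is (3,5) = 345 − 252 = 93.
The remaining cell in row 3 is (3,1) = 345 − 303 = 42.
Row 5: 63 + 87 + 45 + 54 + ? = 345, so (5,3) = 96.
Column 1 must total 345; the given cells sum to 285, so (4,1) = 60.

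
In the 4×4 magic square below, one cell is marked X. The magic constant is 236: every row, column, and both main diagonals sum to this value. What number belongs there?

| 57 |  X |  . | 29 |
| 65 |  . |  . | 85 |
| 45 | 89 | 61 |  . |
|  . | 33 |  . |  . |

Row 3 needs 236; the known cells sum to 195, so (3,4) = 41.
Using column 1: 57 + 65 + 45 + ? → (4,1) = 236 − 167 = 69.
The remaining cell in column 4 is (4,4) = 236 − 155 = 81.
From main diagonal, 236 − (57 + 61 + 81) gives (2,2) = 37.
Anti-diagonal needs 236; the known cells sum to 187, so (2,3) = 49.
Row 4 must total 236; the given cells sum to 183, so (4,3) = 53.
Column 2: 37 + 89 + 33 + ? = 236, so (1,2) = 77.

77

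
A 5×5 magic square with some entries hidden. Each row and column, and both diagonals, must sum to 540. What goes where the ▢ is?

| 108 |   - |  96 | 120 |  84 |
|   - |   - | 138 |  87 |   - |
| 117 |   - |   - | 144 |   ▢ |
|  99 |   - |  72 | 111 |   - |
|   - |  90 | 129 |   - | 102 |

93

Row 1 must total 540; the given cells sum to 408, so (1,2) = 132.
The remaining cell in column 3 is (3,3) = 540 − 435 = 105.
Column 4 needs 540; the known cells sum to 462, so (5,4) = 78.
The remaining cell in main diagonal is (2,2) = 540 − 426 = 114.
The remaining cell in row 5 is (5,1) = 540 − 399 = 141.
Column 1: 108 + 117 + 99 + 141 + ? = 540, so (2,1) = 75.
Anti-diagonal must total 540; the given cells sum to 417, so (4,2) = 123.
Row 2: 75 + 114 + 138 + 87 + ? = 540, so (2,5) = 126.
Row 4 needs 540; the known cells sum to 405, so (4,5) = 135.
Column 2: 132 + 114 + 123 + 90 + ? = 540, so (3,2) = 81.
Column 5: 84 + 126 + 135 + 102 + ? = 540, so (3,5) = 93.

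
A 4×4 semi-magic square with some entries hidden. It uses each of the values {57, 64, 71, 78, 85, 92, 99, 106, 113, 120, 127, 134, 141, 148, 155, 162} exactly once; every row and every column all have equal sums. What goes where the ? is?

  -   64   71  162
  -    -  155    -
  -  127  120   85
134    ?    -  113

The 16 entries sum to 1752, so each line sums to 1752/4 = 438.
Using row 1: 64 + 71 + 162 + ? → (1,1) = 438 − 297 = 141.
Row 3 needs 438; the known cells sum to 332, so (3,1) = 106.
Using column 1: 141 + 106 + 134 + ? → (2,1) = 438 − 381 = 57.
From column 3, 438 − (71 + 155 + 120) gives (4,3) = 92.
Column 4 must total 438; the given cells sum to 360, so (2,4) = 78.
Row 2 must total 438; the given cells sum to 290, so (2,2) = 148.
Using row 4: 134 + 92 + 113 + ? → (4,2) = 438 − 339 = 99.

99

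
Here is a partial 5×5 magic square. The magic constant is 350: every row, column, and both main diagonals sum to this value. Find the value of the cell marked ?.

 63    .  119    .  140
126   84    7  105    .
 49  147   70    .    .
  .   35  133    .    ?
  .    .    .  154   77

Row 2: 126 + 84 + 7 + 105 + ? = 350, so (2,5) = 28.
Column 3 needs 350; the known cells sum to 329, so (5,3) = 21.
From main diagonal, 350 − (63 + 84 + 70 + 77) gives (4,4) = 56.
From anti-diagonal, 350 − (140 + 105 + 70 + 35) gives (5,1) = 0.
Using row 5: 0 + 21 + 154 + 77 + ? → (5,2) = 350 − 252 = 98.
Column 1 must total 350; the given cells sum to 238, so (4,1) = 112.
Column 2 needs 350; the known cells sum to 364, so (1,2) = -14.
From row 1, 350 − (63 + (-14) + 119 + 140) gives (1,4) = 42.
Row 4 must total 350; the given cells sum to 336, so (4,5) = 14.

14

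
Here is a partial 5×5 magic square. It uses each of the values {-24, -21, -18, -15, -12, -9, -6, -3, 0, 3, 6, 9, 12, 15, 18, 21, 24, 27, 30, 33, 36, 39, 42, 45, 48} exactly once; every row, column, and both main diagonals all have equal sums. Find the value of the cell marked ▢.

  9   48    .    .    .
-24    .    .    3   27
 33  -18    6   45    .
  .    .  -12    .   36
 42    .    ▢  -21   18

The 25 entries sum to 300, so each line sums to 300/5 = 60.
Row 3 must total 60; the given cells sum to 66, so (3,5) = -6.
From column 1, 60 − (9 + (-24) + 33 + 42) gives (4,1) = 0.
Column 5 must total 60; the given cells sum to 75, so (1,5) = -15.
Anti-diagonal must total 60; the given cells sum to 36, so (4,2) = 24.
Row 4 must total 60; the given cells sum to 48, so (4,4) = 12.
Column 4 must total 60; the given cells sum to 39, so (1,4) = 21.
From main diagonal, 60 − (9 + 6 + 12 + 18) gives (2,2) = 15.
Row 1 needs 60; the known cells sum to 63, so (1,3) = -3.
Row 2 must total 60; the given cells sum to 21, so (2,3) = 39.
Column 2 must total 60; the given cells sum to 69, so (5,2) = -9.
Column 3 needs 60; the known cells sum to 30, so (5,3) = 30.

30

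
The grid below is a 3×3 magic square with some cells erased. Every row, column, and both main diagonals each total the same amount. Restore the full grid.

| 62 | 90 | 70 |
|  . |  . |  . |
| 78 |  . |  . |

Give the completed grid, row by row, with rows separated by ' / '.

Row 1 is already complete: 62 + 90 + 70 = 222, so that is the magic constant.
From column 1, 222 − (62 + 78) gives (2,1) = 82.
From anti-diagonal, 222 − (70 + 78) gives (2,2) = 74.
Row 2 must total 222; the given cells sum to 156, so (2,3) = 66.
Using column 2: 90 + 74 + ? → (3,2) = 222 − 164 = 58.
From column 3, 222 − (70 + 66) gives (3,3) = 86.

62 90 70 / 82 74 66 / 78 58 86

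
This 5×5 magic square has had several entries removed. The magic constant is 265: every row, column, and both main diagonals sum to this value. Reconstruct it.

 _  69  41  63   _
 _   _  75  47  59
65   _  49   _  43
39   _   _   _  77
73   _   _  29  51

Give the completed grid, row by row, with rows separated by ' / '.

From column 5, 265 − (59 + 43 + 77 + 51) gives (1,5) = 35.
Anti-diagonal: 35 + 47 + 49 + 73 + ? = 265, so (4,2) = 61.
From row 1, 265 − (69 + 41 + 63 + 35) gives (1,1) = 57.
The remaining cell in column 1 is (2,1) = 265 − 234 = 31.
From row 2, 265 − (31 + 75 + 47 + 59) gives (2,2) = 53.
Main diagonal: 57 + 53 + 49 + 51 + ? = 265, so (4,4) = 55.
From row 4, 265 − (39 + 61 + 55 + 77) gives (4,3) = 33.
Column 3 needs 265; the known cells sum to 198, so (5,3) = 67.
The remaining cell in column 4 is (3,4) = 265 − 194 = 71.
The remaining cell in row 3 is (3,2) = 265 − 228 = 37.
Using row 5: 73 + 67 + 29 + 51 + ? → (5,2) = 265 − 220 = 45.

57 69 41 63 35 / 31 53 75 47 59 / 65 37 49 71 43 / 39 61 33 55 77 / 73 45 67 29 51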